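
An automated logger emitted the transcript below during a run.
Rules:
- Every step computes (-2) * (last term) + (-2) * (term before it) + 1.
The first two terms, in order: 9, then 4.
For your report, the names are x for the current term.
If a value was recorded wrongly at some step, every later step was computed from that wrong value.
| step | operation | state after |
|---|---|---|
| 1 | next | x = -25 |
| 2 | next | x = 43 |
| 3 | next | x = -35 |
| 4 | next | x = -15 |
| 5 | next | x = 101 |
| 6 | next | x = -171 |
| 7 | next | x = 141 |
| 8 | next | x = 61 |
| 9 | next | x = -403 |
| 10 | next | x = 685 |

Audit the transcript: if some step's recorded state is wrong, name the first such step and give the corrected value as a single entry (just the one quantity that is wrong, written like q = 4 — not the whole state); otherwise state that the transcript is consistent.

no error

Recomputing the run from the initial state:
step 1: x = -25
step 2: x = 43
step 3: x = -35
step 4: x = -15
step 5: x = 101
step 6: x = -171
step 7: x = 141
step 8: x = 61
step 9: x = -403
step 10: x = 685
This matches the transcript at every step.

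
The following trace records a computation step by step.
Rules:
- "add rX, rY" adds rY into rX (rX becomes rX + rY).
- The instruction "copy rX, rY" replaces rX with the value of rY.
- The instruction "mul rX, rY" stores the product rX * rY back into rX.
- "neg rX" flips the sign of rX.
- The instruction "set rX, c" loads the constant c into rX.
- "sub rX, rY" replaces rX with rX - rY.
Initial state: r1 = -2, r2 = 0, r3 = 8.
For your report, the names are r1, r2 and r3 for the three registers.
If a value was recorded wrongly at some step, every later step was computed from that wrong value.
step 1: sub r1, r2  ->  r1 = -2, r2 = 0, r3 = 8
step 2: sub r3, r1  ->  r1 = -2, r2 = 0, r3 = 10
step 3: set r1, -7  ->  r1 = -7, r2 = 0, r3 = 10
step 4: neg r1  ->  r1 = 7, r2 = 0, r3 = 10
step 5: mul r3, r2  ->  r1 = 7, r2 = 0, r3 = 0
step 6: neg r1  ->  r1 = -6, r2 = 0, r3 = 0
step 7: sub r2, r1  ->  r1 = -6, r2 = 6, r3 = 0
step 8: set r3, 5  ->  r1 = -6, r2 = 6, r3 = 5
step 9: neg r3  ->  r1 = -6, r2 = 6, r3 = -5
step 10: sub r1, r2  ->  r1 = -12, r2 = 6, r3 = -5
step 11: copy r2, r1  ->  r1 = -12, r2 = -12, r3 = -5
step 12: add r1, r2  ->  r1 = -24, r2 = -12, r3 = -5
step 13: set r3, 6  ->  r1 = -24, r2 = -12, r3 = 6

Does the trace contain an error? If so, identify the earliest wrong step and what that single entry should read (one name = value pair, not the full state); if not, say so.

Recomputing the run from the initial state:
step 1: r1 = -2, r2 = 0, r3 = 8
step 2: r1 = -2, r2 = 0, r3 = 10
step 3: r1 = -7, r2 = 0, r3 = 10
step 4: r1 = 7, r2 = 0, r3 = 10
step 5: r1 = 7, r2 = 0, r3 = 0
step 6: r1 = -7, r2 = 0, r3 = 0
step 7: r1 = -7, r2 = 7, r3 = 0
step 8: r1 = -7, r2 = 7, r3 = 5
step 9: r1 = -7, r2 = 7, r3 = -5
step 10: r1 = -14, r2 = 7, r3 = -5
step 11: r1 = -14, r2 = -14, r3 = -5
step 12: r1 = -28, r2 = -14, r3 = -5
step 13: r1 = -28, r2 = -14, r3 = 6
The first disagreement with the trace is at step 6, where the value should be r1 = -7.

step 6, r1 = -7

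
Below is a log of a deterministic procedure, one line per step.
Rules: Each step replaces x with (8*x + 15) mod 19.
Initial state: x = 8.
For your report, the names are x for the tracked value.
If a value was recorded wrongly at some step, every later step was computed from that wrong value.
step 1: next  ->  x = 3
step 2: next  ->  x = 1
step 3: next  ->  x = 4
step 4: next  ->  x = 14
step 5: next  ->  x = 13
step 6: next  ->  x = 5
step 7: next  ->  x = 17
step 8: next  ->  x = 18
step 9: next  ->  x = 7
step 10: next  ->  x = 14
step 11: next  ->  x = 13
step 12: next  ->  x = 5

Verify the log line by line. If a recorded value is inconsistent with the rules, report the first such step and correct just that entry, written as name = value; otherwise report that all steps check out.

step 4, x = 9

Recomputing the run from the initial state:
step 1: x = 3
step 2: x = 1
step 3: x = 4
step 4: x = 9
step 5: x = 11
step 6: x = 8
step 7: x = 3
step 8: x = 1
step 9: x = 4
step 10: x = 9
step 11: x = 11
step 12: x = 8
The first disagreement with the log is at step 4, where the value should be x = 9.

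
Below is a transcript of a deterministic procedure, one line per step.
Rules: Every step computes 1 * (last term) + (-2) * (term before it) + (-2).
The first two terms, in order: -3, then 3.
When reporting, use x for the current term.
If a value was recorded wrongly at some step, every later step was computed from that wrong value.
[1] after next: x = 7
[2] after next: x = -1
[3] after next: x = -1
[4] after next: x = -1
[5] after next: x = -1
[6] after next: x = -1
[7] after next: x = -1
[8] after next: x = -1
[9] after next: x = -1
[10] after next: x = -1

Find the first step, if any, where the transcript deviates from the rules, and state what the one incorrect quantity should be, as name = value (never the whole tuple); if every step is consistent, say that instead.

Step 1: x = 1*(3) + (-2)*(-3) + (-2) = 7 — checks out.
Step 2: x = 1*(7) + (-2)*(3) + (-2) = -1 — same as recorded.
Step 3: x = 1*(-1) + (-2)*(7) + (-2) = -17 — the transcript has a different value.
Conclusion: step 3 carries the first error; the entry should be x = -17.

step 3, x = -17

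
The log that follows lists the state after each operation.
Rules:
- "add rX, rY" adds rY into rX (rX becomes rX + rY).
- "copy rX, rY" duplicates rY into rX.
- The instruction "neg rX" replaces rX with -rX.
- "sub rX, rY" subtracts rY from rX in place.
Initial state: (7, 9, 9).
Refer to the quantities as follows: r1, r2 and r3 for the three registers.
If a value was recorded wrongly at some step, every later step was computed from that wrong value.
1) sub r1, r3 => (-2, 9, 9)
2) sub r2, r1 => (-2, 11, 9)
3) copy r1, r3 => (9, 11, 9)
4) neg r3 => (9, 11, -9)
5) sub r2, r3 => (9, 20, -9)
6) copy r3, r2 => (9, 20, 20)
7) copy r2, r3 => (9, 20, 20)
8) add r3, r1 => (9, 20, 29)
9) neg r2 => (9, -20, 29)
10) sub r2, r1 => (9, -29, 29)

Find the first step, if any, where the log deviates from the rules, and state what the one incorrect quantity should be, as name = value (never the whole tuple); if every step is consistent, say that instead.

Recomputing the run from the initial state:
step 1: r1 = -2, r2 = 9, r3 = 9
step 2: r1 = -2, r2 = 11, r3 = 9
step 3: r1 = 9, r2 = 11, r3 = 9
step 4: r1 = 9, r2 = 11, r3 = -9
step 5: r1 = 9, r2 = 20, r3 = -9
step 6: r1 = 9, r2 = 20, r3 = 20
step 7: r1 = 9, r2 = 20, r3 = 20
step 8: r1 = 9, r2 = 20, r3 = 29
step 9: r1 = 9, r2 = -20, r3 = 29
step 10: r1 = 9, r2 = -29, r3 = 29
This matches the log at every step.

no error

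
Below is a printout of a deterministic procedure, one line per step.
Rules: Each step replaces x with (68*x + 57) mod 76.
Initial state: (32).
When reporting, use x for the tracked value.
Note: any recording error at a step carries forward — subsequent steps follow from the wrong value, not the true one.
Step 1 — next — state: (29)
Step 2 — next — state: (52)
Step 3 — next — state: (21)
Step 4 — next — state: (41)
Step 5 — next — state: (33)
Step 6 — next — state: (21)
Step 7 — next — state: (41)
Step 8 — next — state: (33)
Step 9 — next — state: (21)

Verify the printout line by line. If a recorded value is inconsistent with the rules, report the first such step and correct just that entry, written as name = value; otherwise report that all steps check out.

Recomputing the run from the initial state:
step 1: x = 29
step 2: x = 53
step 3: x = 13
step 4: x = 29
step 5: x = 53
step 6: x = 13
step 7: x = 29
step 8: x = 53
step 9: x = 13
The first disagreement with the printout is at step 2, where the value should be x = 53.

step 2, x = 53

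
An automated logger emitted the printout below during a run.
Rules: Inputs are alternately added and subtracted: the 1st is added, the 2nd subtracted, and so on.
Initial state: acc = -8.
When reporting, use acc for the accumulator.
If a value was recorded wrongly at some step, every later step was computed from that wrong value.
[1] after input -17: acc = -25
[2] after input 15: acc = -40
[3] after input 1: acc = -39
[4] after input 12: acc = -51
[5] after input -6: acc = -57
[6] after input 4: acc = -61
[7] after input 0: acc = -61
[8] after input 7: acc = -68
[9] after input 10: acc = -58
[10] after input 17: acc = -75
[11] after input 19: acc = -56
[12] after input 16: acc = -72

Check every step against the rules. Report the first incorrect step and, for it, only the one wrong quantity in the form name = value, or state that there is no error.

step 1: acc = -8 + -17 = -25 -> in agreement
step 2: acc = -25 - 15 = -40 -> same as recorded
step 3: acc = -40 + 1 = -39 -> matches
step 4: acc = -39 - 12 = -51 -> matches
step 5: acc = -51 + -6 = -57 -> matches
step 6: acc = -57 - 4 = -61 -> consistent with the printout
step 7: acc = -61 + 0 = -61 -> no discrepancy
step 8: acc = -61 - 7 = -68 -> checks out
step 9: acc = -68 + 10 = -58 -> consistent with the printout
step 10: acc = -58 - 17 = -75 -> in agreement
step 11: acc = -75 + 19 = -56 -> confirmed correct
step 12: acc = -56 - 16 = -72 -> verified
No step deviates from the rules.

no error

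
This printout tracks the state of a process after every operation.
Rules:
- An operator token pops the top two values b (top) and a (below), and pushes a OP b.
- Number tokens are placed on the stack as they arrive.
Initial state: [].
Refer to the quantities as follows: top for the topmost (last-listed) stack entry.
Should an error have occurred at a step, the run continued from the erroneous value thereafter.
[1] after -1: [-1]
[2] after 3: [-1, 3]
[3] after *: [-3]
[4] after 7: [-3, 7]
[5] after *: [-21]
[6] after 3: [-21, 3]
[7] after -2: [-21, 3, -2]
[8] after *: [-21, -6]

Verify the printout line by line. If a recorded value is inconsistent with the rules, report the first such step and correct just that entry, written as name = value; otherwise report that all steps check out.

no error

Recomputing the run from the initial state:
step 1: [-1]
step 2: [-1, 3]
step 3: [-3]
step 4: [-3, 7]
step 5: [-21]
step 6: [-21, 3]
step 7: [-21, 3, -2]
step 8: [-21, -6]
This matches the printout at every step.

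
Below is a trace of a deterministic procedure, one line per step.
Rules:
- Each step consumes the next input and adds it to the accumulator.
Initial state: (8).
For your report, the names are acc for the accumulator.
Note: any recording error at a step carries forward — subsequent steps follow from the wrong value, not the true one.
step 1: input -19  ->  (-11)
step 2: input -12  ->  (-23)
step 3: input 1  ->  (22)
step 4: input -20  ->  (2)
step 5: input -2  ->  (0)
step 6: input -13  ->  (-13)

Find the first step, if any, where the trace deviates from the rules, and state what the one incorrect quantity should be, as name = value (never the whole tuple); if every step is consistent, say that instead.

1. acc = 8 + -19 = -11 (confirmed correct)
2. acc = -11 + -12 = -23 (no discrepancy)
3. acc = -23 + 1 = -22 (a discrepancy with the trace)
So the first discrepancy is step 3, where the right value is acc = -22.

step 3, acc = -22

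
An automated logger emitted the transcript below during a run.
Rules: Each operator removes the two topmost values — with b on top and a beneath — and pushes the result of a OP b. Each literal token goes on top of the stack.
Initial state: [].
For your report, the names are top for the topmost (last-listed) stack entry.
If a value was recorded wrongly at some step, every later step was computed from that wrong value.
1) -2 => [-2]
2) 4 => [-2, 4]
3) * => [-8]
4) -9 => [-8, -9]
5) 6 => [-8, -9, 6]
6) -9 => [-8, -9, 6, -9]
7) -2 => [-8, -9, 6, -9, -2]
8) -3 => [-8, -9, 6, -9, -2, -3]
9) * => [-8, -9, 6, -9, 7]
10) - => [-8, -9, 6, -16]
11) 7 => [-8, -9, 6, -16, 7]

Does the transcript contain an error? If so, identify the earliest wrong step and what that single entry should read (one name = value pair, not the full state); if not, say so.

step 9, top = 6

1. push -2: top = -2 (agrees with the transcript)
2. push 4: top = 4 (confirmed correct)
3. -2 * 4 = -8 (consistent with the transcript)
4. push -9: top = -9 (exactly as logged)
5. push 6: top = 6 (matches)
6. push -9: top = -9 (checks out)
7. push -2: top = -2 (verified)
8. push -3: top = -3 (confirmed correct)
9. -2 * -3 = 6 (not what was recorded)
So the first discrepancy is step 9, where the right value is top = 6.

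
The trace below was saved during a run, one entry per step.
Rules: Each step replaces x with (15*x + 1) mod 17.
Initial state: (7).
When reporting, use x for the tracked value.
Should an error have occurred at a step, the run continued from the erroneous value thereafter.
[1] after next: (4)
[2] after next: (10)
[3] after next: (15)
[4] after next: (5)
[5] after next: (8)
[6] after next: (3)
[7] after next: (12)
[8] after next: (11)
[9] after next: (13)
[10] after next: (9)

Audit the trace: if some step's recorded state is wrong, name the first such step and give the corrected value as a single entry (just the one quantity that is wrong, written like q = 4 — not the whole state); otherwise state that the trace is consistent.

step 6, x = 2

Step 1: x = (15*7 + 1) mod 17 = 4 — checks out.
Step 2: x = (15*4 + 1) mod 17 = 10 — consistent with the trace.
Step 3: x = (15*10 + 1) mod 17 = 15 — no discrepancy.
Step 4: x = (15*15 + 1) mod 17 = 5 — matches.
Step 5: x = (15*5 + 1) mod 17 = 8 — in agreement.
Step 6: x = (15*8 + 1) mod 17 = 2 — this is not what the trace shows.
First deviation found at step 6; the corrected entry is x = 2.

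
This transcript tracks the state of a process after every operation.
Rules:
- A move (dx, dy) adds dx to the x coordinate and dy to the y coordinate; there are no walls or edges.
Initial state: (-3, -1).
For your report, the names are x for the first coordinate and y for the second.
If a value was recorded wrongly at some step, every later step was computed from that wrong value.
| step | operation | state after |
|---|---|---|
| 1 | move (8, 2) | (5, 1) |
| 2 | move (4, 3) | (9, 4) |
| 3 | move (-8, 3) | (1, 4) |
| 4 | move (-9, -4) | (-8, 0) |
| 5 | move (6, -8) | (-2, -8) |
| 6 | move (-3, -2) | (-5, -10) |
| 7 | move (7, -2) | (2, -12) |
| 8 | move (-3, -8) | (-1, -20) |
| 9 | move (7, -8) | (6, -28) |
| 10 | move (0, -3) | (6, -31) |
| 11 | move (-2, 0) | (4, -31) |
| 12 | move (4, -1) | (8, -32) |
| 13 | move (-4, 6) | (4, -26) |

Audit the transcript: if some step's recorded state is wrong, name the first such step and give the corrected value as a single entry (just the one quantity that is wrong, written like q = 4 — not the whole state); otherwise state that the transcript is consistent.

step 1: x = -3 + (8) = 5, y = -1 + (2) = 1 -> verified
step 2: x = 5 + (4) = 9, y = 1 + (3) = 4 -> in agreement
step 3: x = 9 + (-8) = 1, y = 4 + (3) = 7 -> a discrepancy with the transcript
First incorrect step: 3; the correct value is y = 7.

step 3, y = 7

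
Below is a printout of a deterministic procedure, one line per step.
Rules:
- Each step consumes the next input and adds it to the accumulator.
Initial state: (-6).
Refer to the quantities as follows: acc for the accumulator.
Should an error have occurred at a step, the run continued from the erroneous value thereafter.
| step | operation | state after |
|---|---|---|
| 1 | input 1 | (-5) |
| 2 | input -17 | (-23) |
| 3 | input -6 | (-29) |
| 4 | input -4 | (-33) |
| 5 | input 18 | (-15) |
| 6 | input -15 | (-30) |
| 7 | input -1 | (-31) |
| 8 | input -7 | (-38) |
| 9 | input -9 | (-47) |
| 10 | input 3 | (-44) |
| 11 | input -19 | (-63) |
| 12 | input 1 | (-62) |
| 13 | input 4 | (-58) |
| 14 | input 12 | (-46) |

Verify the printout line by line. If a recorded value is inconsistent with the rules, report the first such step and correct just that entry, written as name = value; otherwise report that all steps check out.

step 2, acc = -22

1. acc = -6 + 1 = -5 (matches)
2. acc = -5 + -17 = -22 (a discrepancy with the printout)
First incorrect step: 2; the correct value is acc = -22.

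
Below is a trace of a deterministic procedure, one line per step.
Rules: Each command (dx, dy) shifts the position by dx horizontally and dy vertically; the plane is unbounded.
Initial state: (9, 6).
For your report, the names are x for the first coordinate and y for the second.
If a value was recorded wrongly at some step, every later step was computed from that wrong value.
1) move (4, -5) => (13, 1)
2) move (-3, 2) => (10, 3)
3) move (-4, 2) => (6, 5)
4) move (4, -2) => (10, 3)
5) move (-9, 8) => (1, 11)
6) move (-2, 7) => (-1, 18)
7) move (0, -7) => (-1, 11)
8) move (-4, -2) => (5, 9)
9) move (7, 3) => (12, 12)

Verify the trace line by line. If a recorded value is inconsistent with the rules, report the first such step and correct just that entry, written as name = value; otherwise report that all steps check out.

step 8, x = -5

step 1: x = 9 + (4) = 13, y = 6 + (-5) = 1 -> exactly as logged
step 2: x = 13 + (-3) = 10, y = 1 + (2) = 3 -> exactly as logged
step 3: x = 10 + (-4) = 6, y = 3 + (2) = 5 -> checks out
step 4: x = 6 + (4) = 10, y = 5 + (-2) = 3 -> checks out
step 5: x = 10 + (-9) = 1, y = 3 + (8) = 11 -> in agreement
step 6: x = 1 + (-2) = -1, y = 11 + (7) = 18 -> exactly as logged
step 7: x = -1 + (0) = -1, y = 18 + (-7) = 11 -> in agreement
step 8: x = -1 + (-4) = -5, y = 11 + (-2) = 9 -> the recorded entry deviates here
First deviation found at step 8; the corrected entry is x = -5.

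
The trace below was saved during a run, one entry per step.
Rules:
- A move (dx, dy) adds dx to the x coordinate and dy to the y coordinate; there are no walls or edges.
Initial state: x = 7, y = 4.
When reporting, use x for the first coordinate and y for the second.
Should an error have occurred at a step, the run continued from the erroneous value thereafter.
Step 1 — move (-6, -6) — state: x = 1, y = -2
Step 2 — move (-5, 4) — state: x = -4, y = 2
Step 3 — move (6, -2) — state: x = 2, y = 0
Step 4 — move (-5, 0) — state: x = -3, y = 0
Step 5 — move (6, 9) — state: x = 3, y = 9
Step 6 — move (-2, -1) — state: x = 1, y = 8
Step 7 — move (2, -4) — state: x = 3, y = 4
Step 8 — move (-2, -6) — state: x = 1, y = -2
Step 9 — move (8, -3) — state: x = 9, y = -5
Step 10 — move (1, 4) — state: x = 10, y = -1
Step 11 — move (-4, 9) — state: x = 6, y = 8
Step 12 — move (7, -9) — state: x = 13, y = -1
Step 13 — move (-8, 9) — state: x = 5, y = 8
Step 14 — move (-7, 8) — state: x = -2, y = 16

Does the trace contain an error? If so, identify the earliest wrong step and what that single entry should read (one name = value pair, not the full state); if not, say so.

Recomputing the run from the initial state:
step 1: x = 1, y = -2
step 2: x = -4, y = 2
step 3: x = 2, y = 0
step 4: x = -3, y = 0
step 5: x = 3, y = 9
step 6: x = 1, y = 8
step 7: x = 3, y = 4
step 8: x = 1, y = -2
step 9: x = 9, y = -5
step 10: x = 10, y = -1
step 11: x = 6, y = 8
step 12: x = 13, y = -1
step 13: x = 5, y = 8
step 14: x = -2, y = 16
This matches the trace at every step.

no error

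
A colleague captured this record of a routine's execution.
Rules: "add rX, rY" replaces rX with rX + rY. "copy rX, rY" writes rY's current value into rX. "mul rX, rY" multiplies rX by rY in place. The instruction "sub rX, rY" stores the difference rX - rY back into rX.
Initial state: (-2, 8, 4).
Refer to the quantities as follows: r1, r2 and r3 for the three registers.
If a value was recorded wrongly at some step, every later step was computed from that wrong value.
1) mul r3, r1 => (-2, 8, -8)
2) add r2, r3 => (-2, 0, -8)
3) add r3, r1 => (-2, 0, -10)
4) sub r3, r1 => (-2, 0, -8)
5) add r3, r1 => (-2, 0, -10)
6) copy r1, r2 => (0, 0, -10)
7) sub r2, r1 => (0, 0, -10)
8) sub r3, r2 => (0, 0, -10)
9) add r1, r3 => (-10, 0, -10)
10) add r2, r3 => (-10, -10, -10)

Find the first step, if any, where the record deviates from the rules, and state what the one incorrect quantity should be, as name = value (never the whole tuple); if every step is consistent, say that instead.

no error

step 1: r3 = 4 * -2 = -8 -> matches
step 2: r2 = 8 + -8 = 0 -> in agreement
step 3: r3 = -8 + -2 = -10 -> in agreement
step 4: r3 = -10 - -2 = -8 -> checks out
step 5: r3 = -8 + -2 = -10 -> agrees with the record
step 6: r1 = 0 -> agrees with the record
step 7: r2 = 0 - 0 = 0 -> exactly as logged
step 8: r3 = -10 - 0 = -10 -> matches
step 9: r1 = 0 + -10 = -10 -> matches
step 10: r2 = 0 + -10 = -10 -> same as recorded
Nothing is out of place; the run is error-free.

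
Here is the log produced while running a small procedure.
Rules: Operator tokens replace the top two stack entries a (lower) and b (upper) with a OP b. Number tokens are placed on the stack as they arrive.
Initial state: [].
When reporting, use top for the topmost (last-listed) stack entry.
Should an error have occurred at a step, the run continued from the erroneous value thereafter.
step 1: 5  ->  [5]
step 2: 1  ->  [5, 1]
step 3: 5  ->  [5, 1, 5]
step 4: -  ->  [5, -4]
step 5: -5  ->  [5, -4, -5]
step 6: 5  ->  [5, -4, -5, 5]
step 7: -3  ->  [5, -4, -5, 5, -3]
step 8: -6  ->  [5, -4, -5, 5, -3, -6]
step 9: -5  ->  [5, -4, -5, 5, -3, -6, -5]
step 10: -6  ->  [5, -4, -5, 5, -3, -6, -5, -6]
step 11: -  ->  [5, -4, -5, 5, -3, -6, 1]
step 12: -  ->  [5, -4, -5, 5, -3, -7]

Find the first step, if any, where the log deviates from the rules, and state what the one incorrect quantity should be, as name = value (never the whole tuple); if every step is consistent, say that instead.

no error

Step 1: push 5: top = 5 — matches.
Step 2: push 1: top = 1 — exactly as logged.
Step 3: push 5: top = 5 — verified.
Step 4: 1 - 5 = -4 — checks out.
Step 5: push -5: top = -5 — confirmed correct.
Step 6: push 5: top = 5 — same as recorded.
Step 7: push -3: top = -3 — consistent with the log.
Step 8: push -6: top = -6 — same as recorded.
Step 9: push -5: top = -5 — no discrepancy.
Step 10: push -6: top = -6 — matches.
Step 11: -5 - -6 = 1 — exactly as logged.
Step 12: -6 - 1 = -7 — exactly as logged.
Each recorded entry agrees with the recomputation.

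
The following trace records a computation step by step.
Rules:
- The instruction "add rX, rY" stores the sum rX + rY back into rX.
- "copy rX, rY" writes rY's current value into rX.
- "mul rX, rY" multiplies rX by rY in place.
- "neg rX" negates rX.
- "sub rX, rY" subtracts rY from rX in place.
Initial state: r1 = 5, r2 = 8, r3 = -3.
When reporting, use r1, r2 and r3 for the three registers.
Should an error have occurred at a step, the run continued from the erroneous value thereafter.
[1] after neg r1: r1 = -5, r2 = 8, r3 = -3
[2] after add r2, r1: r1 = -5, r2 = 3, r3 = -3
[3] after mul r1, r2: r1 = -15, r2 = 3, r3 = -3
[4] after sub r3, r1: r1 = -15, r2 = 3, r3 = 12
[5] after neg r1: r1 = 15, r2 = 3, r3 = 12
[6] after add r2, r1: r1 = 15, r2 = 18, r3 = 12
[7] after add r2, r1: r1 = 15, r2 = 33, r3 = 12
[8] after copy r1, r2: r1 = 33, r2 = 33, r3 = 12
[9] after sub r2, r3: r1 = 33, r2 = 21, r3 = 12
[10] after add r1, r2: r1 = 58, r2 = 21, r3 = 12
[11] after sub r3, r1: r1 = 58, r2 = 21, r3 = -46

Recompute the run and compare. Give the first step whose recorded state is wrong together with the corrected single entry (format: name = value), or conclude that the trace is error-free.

step 10, r1 = 54

step 1: r1 = -(5) = -5 -> consistent with the trace
step 2: r2 = 8 + -5 = 3 -> no discrepancy
step 3: r1 = -5 * 3 = -15 -> exactly as logged
step 4: r3 = -3 - -15 = 12 -> matches
step 5: r1 = -(-15) = 15 -> consistent with the trace
step 6: r2 = 3 + 15 = 18 -> matches
step 7: r2 = 18 + 15 = 33 -> confirmed correct
step 8: r1 = 33 -> agrees with the trace
step 9: r2 = 33 - 12 = 21 -> same as recorded
step 10: r1 = 33 + 21 = 54 -> the entry is off here
Step 10 is the first one off; corrected, r1 = 54.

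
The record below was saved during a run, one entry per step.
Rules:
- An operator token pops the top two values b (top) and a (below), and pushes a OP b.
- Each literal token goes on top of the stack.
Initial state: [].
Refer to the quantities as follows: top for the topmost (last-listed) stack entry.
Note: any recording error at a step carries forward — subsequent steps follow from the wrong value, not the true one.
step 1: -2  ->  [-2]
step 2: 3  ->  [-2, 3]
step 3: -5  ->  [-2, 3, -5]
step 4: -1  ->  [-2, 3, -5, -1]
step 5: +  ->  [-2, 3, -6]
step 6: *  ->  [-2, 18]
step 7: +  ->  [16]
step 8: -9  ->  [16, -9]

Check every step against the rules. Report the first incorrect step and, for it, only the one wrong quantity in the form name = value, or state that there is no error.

step 6, top = -18

1. push -2: top = -2 (no discrepancy)
2. push 3: top = 3 (same as recorded)
3. push -5: top = -5 (same as recorded)
4. push -1: top = -1 (agrees with the record)
5. -5 + -1 = -6 (consistent with the record)
6. 3 * -6 = -18 (the recorded entry deviates here)
The audit stops at step 6: the recorded entry is wrong and should be top = -18.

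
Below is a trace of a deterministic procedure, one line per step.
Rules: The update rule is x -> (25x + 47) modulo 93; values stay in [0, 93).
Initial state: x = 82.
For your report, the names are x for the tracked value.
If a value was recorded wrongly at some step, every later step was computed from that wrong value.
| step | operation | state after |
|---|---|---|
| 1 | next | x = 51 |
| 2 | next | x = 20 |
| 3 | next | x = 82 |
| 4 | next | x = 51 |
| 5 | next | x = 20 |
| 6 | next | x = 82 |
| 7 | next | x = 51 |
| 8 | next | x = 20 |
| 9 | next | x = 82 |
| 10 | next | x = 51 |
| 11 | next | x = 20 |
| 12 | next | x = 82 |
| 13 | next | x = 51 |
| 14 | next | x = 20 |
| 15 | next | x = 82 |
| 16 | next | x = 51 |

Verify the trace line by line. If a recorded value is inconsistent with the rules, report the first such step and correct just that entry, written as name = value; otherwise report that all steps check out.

Step 1: x = (25*82 + 47) mod 93 = 51 — confirmed correct.
Step 2: x = (25*51 + 47) mod 93 = 20 — verified.
Step 3: x = (25*20 + 47) mod 93 = 82 — no discrepancy.
Step 4: x = (25*82 + 47) mod 93 = 51 — confirmed correct.
Step 5: x = (25*51 + 47) mod 93 = 20 — checks out.
Step 6: x = (25*20 + 47) mod 93 = 82 — same as recorded.
Step 7: x = (25*82 + 47) mod 93 = 51 — no discrepancy.
Step 8: x = (25*51 + 47) mod 93 = 20 — agrees with the trace.
Step 9: x = (25*20 + 47) mod 93 = 82 — verified.
Step 10: x = (25*82 + 47) mod 93 = 51 — exactly as logged.
Step 11: x = (25*51 + 47) mod 93 = 20 — verified.
Step 12: x = (25*20 + 47) mod 93 = 82 — exactly as logged.
Step 13: x = (25*82 + 47) mod 93 = 51 — exactly as logged.
Step 14: x = (25*51 + 47) mod 93 = 20 — in agreement.
Step 15: x = (25*20 + 47) mod 93 = 82 — checks out.
Step 16: x = (25*82 + 47) mod 93 = 51 — confirmed correct.
The whole run recomputes cleanly — no discrepancies.

no error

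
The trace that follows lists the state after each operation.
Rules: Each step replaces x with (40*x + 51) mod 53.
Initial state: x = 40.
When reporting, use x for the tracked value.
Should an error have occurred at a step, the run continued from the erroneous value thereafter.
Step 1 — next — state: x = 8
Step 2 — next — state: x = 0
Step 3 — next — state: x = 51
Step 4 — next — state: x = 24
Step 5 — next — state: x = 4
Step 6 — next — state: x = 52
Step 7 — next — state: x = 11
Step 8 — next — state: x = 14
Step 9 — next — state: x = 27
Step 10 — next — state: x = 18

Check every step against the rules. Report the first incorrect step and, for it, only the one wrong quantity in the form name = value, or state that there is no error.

step 9, x = 28

Recomputing the run from the initial state:
step 1: x = 8
step 2: x = 0
step 3: x = 51
step 4: x = 24
step 5: x = 4
step 6: x = 52
step 7: x = 11
step 8: x = 14
step 9: x = 28
step 10: x = 5
The first disagreement with the trace is at step 9, where the value should be x = 28.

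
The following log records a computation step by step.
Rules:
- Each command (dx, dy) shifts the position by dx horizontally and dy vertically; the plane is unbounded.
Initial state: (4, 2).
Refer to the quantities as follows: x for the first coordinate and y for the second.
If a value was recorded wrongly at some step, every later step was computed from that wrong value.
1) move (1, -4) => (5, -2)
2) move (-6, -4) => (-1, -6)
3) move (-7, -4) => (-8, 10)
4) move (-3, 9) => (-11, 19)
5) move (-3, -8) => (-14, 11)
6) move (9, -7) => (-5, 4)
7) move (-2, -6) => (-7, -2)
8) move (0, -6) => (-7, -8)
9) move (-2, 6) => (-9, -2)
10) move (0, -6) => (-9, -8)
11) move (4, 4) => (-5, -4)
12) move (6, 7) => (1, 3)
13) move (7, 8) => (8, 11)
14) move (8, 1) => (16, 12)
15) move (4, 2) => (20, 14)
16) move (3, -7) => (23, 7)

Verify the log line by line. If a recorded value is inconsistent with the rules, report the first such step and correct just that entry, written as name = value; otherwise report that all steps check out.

step 3, y = -10

Recomputing the run from the initial state:
step 1: x = 5, y = -2
step 2: x = -1, y = -6
step 3: x = -8, y = -10
step 4: x = -11, y = -1
step 5: x = -14, y = -9
step 6: x = -5, y = -16
step 7: x = -7, y = -22
step 8: x = -7, y = -28
step 9: x = -9, y = -22
step 10: x = -9, y = -28
step 11: x = -5, y = -24
step 12: x = 1, y = -17
step 13: x = 8, y = -9
step 14: x = 16, y = -8
step 15: x = 20, y = -6
step 16: x = 23, y = -13
The first disagreement with the log is at step 3, where the value should be y = -10.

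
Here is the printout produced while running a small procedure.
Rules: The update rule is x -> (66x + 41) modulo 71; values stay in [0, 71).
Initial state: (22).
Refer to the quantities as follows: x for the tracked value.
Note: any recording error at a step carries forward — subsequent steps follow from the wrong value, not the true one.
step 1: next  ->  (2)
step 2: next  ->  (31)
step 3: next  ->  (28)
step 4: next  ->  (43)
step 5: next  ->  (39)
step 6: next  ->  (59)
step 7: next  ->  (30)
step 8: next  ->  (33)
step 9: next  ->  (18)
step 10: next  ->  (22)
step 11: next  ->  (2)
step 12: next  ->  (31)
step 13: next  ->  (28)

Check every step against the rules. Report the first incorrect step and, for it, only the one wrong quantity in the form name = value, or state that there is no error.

Recomputing the run from the initial state:
step 1: x = 2
step 2: x = 31
step 3: x = 28
step 4: x = 43
step 5: x = 39
step 6: x = 59
step 7: x = 30
step 8: x = 33
step 9: x = 18
step 10: x = 22
step 11: x = 2
step 12: x = 31
step 13: x = 28
This matches the printout at every step.

no error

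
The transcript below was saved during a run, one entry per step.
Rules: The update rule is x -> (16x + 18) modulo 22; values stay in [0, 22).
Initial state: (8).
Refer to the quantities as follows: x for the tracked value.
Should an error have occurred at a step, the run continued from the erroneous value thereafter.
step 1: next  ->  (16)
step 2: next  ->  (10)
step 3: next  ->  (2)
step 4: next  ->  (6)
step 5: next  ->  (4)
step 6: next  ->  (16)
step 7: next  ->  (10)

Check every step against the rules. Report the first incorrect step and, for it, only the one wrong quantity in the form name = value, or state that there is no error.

step 1, x = 14

1. x = (16*8 + 18) mod 22 = 14 (first mismatch against the transcript)
The audit stops at step 1: the recorded entry is wrong and should be x = 14.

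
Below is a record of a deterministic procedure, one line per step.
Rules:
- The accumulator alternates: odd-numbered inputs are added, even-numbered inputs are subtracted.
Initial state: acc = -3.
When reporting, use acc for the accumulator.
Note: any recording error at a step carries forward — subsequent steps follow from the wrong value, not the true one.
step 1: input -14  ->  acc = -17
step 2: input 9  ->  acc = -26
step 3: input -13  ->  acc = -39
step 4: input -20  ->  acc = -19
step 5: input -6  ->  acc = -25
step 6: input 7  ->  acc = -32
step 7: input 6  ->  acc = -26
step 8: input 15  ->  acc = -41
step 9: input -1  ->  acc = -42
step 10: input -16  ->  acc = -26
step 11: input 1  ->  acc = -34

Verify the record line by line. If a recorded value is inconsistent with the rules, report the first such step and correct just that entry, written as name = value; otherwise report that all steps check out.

step 11, acc = -25

Step 1: acc = -3 + -14 = -17 — no discrepancy.
Step 2: acc = -17 - 9 = -26 — agrees with the record.
Step 3: acc = -26 + -13 = -39 — in agreement.
Step 4: acc = -39 - -20 = -19 — matches.
Step 5: acc = -19 + -6 = -25 — matches.
Step 6: acc = -25 - 7 = -32 — exactly as logged.
Step 7: acc = -32 + 6 = -26 — exactly as logged.
Step 8: acc = -26 - 15 = -41 — consistent with the record.
Step 9: acc = -41 + -1 = -42 — consistent with the record.
Step 10: acc = -42 - -16 = -26 — verified.
Step 11: acc = -26 + 1 = -25 — not what was recorded.
Conclusion: step 11 carries the first error; the entry should be acc = -25.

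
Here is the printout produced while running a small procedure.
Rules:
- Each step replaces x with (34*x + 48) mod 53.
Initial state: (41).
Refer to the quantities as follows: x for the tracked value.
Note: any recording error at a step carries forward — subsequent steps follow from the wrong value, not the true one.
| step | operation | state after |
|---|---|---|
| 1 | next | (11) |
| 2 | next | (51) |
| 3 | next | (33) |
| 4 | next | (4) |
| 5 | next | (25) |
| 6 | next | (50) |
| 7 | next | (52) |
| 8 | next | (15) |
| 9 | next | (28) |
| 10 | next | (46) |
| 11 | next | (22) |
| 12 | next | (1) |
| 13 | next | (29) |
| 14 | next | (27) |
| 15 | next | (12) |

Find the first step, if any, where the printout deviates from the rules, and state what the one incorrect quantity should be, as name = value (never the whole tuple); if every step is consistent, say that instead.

1. x = (34*41 + 48) mod 53 = 11 (checks out)
2. x = (34*11 + 48) mod 53 = 51 (confirmed correct)
3. x = (34*51 + 48) mod 53 = 33 (checks out)
4. x = (34*33 + 48) mod 53 = 4 (same as recorded)
5. x = (34*4 + 48) mod 53 = 25 (matches)
6. x = (34*25 + 48) mod 53 = 50 (verified)
7. x = (34*50 + 48) mod 53 = 52 (checks out)
8. x = (34*52 + 48) mod 53 = 14 (the printout disagrees here)
Step 8 is the first one off; corrected, x = 14.

step 8, x = 14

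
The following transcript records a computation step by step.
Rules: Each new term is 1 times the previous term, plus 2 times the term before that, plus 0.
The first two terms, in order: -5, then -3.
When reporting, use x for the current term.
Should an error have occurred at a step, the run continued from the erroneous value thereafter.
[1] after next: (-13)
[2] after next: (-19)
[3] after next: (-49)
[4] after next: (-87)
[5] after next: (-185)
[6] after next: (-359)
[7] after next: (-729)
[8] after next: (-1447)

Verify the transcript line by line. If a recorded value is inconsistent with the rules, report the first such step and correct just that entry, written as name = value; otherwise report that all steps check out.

Recomputing the run from the initial state:
step 1: x = -13
step 2: x = -19
step 3: x = -45
step 4: x = -83
step 5: x = -173
step 6: x = -339
step 7: x = -685
step 8: x = -1363
The first disagreement with the transcript is at step 3, where the value should be x = -45.

step 3, x = -45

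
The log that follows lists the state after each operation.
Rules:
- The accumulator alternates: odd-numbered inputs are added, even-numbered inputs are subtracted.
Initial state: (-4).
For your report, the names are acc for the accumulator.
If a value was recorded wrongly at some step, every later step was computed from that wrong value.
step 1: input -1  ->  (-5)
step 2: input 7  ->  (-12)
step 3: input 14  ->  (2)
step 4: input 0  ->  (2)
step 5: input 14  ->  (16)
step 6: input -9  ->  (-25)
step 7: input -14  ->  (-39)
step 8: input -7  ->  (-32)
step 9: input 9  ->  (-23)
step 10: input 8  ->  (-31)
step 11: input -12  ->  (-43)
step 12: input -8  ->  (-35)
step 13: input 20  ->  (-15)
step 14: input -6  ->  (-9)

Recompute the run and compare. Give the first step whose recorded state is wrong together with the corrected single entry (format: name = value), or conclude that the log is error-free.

Recomputing the run from the initial state:
step 1: acc = -5
step 2: acc = -12
step 3: acc = 2
step 4: acc = 2
step 5: acc = 16
step 6: acc = 25
step 7: acc = 11
step 8: acc = 18
step 9: acc = 27
step 10: acc = 19
step 11: acc = 7
step 12: acc = 15
step 13: acc = 35
step 14: acc = 41
The first disagreement with the log is at step 6, where the value should be acc = 25.

step 6, acc = 25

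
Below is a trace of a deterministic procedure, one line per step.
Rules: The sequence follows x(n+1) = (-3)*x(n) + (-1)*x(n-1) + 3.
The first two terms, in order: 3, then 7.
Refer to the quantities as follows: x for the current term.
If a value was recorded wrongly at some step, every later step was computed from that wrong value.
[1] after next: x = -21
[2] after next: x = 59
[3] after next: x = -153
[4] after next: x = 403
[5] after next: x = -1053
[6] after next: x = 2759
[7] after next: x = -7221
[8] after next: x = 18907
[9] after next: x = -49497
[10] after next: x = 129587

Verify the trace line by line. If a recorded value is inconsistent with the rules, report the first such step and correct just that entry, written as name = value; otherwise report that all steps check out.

no error

Recomputing the run from the initial state:
step 1: x = -21
step 2: x = 59
step 3: x = -153
step 4: x = 403
step 5: x = -1053
step 6: x = 2759
step 7: x = -7221
step 8: x = 18907
step 9: x = -49497
step 10: x = 129587
This matches the trace at every step.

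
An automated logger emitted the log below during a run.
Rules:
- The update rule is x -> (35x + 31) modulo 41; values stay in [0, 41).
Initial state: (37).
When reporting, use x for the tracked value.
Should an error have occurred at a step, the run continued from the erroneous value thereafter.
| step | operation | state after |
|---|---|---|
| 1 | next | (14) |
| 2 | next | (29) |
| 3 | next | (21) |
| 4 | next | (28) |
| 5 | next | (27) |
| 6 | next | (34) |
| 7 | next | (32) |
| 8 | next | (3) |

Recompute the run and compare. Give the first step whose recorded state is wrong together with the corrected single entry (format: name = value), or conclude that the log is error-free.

step 1: x = (35*37 + 31) mod 41 = 14 -> in agreement
step 2: x = (35*14 + 31) mod 41 = 29 -> matches
step 3: x = (35*29 + 31) mod 41 = 21 -> exactly as logged
step 4: x = (35*21 + 31) mod 41 = 28 -> checks out
step 5: x = (35*28 + 31) mod 41 = 27 -> consistent with the log
step 6: x = (35*27 + 31) mod 41 = 33 -> the log disagrees here
That makes step 6 the first incorrect line — x = 33 is what it should show.

step 6, x = 33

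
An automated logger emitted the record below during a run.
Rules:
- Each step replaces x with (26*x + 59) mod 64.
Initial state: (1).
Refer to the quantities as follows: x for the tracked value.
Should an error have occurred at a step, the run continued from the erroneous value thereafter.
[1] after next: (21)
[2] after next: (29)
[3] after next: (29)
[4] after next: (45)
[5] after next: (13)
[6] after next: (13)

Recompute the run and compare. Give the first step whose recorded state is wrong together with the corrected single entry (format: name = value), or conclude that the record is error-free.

step 1: x = (26*1 + 59) mod 64 = 21 -> agrees with the record
step 2: x = (26*21 + 59) mod 64 = 29 -> same as recorded
step 3: x = (26*29 + 59) mod 64 = 45 -> first mismatch against the record
The audit stops at step 3: the recorded entry is wrong and should be x = 45.

step 3, x = 45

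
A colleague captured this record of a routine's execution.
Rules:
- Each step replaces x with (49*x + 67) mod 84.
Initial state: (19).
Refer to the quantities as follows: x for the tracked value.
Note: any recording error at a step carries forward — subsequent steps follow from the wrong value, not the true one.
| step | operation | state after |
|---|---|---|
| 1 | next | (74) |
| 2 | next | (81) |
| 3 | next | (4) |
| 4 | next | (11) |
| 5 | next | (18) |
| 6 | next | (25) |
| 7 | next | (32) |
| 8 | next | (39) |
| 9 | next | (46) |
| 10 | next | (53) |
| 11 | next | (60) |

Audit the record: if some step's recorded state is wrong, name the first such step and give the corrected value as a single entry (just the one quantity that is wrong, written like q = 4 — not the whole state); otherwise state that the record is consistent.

no error

1. x = (49*19 + 67) mod 84 = 74 (in agreement)
2. x = (49*74 + 67) mod 84 = 81 (verified)
3. x = (49*81 + 67) mod 84 = 4 (same as recorded)
4. x = (49*4 + 67) mod 84 = 11 (in agreement)
5. x = (49*11 + 67) mod 84 = 18 (agrees with the record)
6. x = (49*18 + 67) mod 84 = 25 (in agreement)
7. x = (49*25 + 67) mod 84 = 32 (agrees with the record)
8. x = (49*32 + 67) mod 84 = 39 (exactly as logged)
9. x = (49*39 + 67) mod 84 = 46 (no discrepancy)
10. x = (49*46 + 67) mod 84 = 53 (matches)
11. x = (49*53 + 67) mod 84 = 60 (matches)
The recomputation confirms every line.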